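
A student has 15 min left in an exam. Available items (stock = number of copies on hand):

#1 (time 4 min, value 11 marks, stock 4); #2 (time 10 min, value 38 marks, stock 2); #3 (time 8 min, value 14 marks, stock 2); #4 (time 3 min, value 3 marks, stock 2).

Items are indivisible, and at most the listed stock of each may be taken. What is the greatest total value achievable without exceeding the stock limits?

Top feasible selections:
- 1×#1 + 1×#2: time 14, value 49
- 1×#2 + 1×#4: time 13, value 41
- 1×#2: time 10, value 38
- 3×#1 + 1×#4: time 15, value 36
Best: 49 marks.

49 marks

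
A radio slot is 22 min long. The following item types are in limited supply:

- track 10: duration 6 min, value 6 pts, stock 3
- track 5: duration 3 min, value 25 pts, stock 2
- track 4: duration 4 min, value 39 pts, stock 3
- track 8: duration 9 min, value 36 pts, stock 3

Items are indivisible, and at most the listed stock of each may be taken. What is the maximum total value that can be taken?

167 pts

Best selections within duration 22 and stock limits:
- 2×track 5 + 3×track 4: duration 18, value 167
- 3×track 4 + 1×track 8: duration 21, value 153
- 1×track 10 + 1×track 5 + 3×track 4: duration 21, value 148
Best: 167 pts.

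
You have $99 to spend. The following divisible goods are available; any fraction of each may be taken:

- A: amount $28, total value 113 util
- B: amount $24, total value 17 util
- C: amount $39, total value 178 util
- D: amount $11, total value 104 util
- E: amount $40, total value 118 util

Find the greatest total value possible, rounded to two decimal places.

Take in order of value per unit:
- D (104/11 per unit): all 11 → value 104, running total 104.00
- C (178/39 per unit): all 39 → value 178, running total 282.00
- A (113/28 per unit): all 28 → value 113, running total 395.00
- E (118/40 per unit): 21 of 40 → value 21×118/40 = 61.9500, running total 456.95
Total 456.95.

456.95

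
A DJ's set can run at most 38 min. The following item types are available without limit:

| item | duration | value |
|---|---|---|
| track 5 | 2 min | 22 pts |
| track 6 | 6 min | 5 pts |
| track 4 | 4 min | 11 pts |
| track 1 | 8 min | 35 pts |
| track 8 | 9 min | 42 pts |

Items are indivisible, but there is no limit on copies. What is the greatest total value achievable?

418 pts

Best value-per-unit is track 5 at 22/2, and filling with it alone uses duration 19×2=38. No mix of the others beats 19×22 = 418.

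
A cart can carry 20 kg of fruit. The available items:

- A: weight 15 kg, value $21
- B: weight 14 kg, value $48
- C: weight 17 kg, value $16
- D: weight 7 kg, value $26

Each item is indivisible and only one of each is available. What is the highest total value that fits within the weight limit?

Check high-value combinations within 20 kg:
- B: weight 14, value 48
- D: weight 7, value 26
- A: weight 15, value 21
- C: weight 17, value 16
Best: $48.

$48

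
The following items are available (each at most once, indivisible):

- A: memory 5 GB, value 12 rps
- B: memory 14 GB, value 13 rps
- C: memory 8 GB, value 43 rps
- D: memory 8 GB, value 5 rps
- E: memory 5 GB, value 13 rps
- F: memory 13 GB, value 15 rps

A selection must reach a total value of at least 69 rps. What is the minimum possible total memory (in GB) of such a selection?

26

Subsets with value ≥ 69, sorted by total memory:
- A+C+D+E: memory 26, value 73
- C+E+F: memory 26, value 71
- A+C+F: memory 26, value 70
- B+C+E: memory 27, value 69
Minimum memory: 26 GB.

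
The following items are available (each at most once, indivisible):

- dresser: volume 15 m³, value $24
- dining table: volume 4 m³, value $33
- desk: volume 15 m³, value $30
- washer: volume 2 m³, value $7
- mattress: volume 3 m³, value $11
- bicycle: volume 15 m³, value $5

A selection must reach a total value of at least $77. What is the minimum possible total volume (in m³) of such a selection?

24

Subsets with value ≥ 77, sorted by total volume:
- dining table+desk+washer+mattress: volume 24, value 81
- dresser+dining table+desk: volume 34, value 87
Minimum volume: 24 m³.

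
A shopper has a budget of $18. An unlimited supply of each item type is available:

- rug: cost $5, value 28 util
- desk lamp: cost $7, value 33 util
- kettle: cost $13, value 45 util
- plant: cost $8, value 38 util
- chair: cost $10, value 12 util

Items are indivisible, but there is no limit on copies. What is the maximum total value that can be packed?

Best value-per-unit is rug at 28/5; filling with it alone gives 3×28 = 84.
Optimal mix: 2×rug + 1×plant → cost 18, value 94.

94 util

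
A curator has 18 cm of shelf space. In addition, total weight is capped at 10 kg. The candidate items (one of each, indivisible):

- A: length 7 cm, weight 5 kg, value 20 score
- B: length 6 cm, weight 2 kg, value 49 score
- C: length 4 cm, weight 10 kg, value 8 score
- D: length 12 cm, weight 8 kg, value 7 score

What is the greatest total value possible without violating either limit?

Feasible sets respecting both limits:
- A+B: length 13, weight 7, value 69
- B+D: length 18, weight 10, value 56
- B: length 6, weight 2, value 49
Best: 69 score.

69 score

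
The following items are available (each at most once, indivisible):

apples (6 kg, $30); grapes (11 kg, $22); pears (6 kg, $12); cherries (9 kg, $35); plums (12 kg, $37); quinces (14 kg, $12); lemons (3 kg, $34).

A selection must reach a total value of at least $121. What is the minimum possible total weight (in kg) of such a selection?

Subsets with value ≥ 121, sorted by total weight:
- apples+grapes+cherries+lemons: weight 29, value 121
- apples+cherries+plums+lemons: weight 30, value 136
- apples+grapes+plums+lemons: weight 32, value 123
Minimum weight: 29 kg.

29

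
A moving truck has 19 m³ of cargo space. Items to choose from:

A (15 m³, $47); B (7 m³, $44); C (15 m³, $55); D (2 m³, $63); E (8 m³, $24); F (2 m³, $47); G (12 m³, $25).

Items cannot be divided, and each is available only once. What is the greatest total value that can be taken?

Check high-value combinations within 19 m³:
- B+D+E+F: volume 7+2+8+2=19, value 44+63+24+47=178
- C+D+F: volume 15+2+2=19, value 55+63+47=165
- A+D+F: volume 15+2+2=19, value 47+63+47=157
Best: $178.

$178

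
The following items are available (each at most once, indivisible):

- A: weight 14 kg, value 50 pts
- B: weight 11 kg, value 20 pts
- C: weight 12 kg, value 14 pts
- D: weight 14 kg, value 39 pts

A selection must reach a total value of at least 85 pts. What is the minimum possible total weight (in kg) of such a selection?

28

Subsets with value ≥ 85, sorted by total weight:
- A+D: weight 28, value 89
- A+B+D: weight 39, value 109
- A+C+D: weight 40, value 103
Minimum weight: 28 kg.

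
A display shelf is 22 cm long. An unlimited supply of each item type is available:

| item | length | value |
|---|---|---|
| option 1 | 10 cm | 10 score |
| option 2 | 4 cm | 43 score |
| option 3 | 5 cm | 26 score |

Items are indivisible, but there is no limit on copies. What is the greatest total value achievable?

215 score

Best value-per-unit is option 2 at 43/4, and filling with it alone uses length 5×4=20. No mix of the others beats 5×43 = 215.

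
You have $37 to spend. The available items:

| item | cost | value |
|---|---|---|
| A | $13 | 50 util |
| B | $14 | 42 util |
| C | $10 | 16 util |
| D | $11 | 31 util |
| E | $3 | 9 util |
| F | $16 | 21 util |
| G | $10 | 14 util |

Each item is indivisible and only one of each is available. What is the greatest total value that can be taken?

Check high-value combinations within $37:
- A+B+C: cost 13+14+10=37, value 50+42+16=108
- A+C+D+E: cost 13+10+11+3=37, value 50+16+31+9=106
- A+B+G: cost 13+14+10=37, value 50+42+14=106
Best: 108 util.

108 util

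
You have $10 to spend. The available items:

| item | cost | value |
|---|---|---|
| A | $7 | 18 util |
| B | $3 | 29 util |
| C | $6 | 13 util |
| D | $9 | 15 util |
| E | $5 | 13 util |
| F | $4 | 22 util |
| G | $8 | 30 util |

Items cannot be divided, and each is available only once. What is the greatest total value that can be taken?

Check high-value combinations within $10:
- B+F: cost 3+4=7, value 29+22=51
- A+B: cost 7+3=10, value 18+29=47
- B+E: cost 3+5=8, value 29+13=42
- B+C: cost 3+6=9, value 29+13=42
Best: 51 util.

51 util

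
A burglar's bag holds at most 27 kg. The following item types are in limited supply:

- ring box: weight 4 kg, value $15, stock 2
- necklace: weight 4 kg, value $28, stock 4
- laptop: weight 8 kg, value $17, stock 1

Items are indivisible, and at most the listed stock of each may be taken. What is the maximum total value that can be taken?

$142

Best selections within weight 27 and stock limits:
- 2×ring box + 4×necklace: weight 24, value 142
- 4×necklace + 1×laptop: weight 24, value 129
Best: $142.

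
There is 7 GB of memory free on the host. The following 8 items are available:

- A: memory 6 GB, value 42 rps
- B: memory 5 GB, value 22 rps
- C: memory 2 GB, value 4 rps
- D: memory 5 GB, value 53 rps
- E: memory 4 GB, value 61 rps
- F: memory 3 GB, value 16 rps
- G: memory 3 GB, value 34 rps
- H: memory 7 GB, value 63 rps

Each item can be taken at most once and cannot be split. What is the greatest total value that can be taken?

Check high-value combinations within 7 GB:
- E+G: memory 4+3=7, value 61+34=95
- E+F: memory 4+3=7, value 61+16=77
- C+E: memory 2+4=6, value 4+61=65
Best: 95 rps.

95 rps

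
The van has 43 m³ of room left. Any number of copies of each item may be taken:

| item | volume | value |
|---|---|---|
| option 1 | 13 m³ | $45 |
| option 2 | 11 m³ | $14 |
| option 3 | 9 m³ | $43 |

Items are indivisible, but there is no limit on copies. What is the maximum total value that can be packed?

$174

Best value-per-unit is option 3 at 43/9; filling with it alone gives 4×43 = 172.
Optimal mix: 1×option 1 + 3×option 3 → volume 40, value 174.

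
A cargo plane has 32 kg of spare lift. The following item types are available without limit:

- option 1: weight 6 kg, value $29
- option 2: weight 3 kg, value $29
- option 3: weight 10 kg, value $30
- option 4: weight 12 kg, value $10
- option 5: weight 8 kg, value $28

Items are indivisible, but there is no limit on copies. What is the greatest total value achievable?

$290

Best value-per-unit is option 2 at 29/3, and filling with it alone uses weight 10×3=30. No mix of the others beats 10×29 = 290.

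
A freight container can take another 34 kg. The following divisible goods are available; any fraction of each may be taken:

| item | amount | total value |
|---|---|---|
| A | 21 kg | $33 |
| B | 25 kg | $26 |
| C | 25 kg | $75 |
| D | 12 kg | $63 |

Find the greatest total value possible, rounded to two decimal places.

Take in order of value per unit:
- D (63/12 per unit): all 12 → value 63, running total 63.00
- C (75/25 per unit): 22 of 25 → value 22×75/25 = 66.0000, running total 129.00
Total 129.00.

129.00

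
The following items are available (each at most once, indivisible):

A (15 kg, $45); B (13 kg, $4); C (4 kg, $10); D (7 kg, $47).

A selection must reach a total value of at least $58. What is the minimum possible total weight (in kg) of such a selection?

22

Subsets with value ≥ 58, sorted by total weight:
- A+D: weight 22, value 92
- B+C+D: weight 24, value 61
Minimum weight: 22 kg.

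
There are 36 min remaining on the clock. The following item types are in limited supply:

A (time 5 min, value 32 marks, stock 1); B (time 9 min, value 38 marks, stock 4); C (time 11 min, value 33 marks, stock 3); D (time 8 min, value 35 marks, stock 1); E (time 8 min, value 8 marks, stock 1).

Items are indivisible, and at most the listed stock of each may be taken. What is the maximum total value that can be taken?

152 marks

Best selections within time 36 and stock limits:
- 4×B: time 36, value 152
- 3×B + 1×D: time 35, value 149
Best: 152 marks.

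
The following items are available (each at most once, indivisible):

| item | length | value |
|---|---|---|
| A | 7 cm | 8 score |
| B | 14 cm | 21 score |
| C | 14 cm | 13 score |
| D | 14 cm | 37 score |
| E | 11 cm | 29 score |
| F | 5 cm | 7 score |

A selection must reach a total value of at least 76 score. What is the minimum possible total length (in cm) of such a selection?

Subsets with value ≥ 76, sorted by total length:
- A+D+E+F: length 37, value 81
- B+D+E: length 39, value 87
Minimum length: 37 cm.

37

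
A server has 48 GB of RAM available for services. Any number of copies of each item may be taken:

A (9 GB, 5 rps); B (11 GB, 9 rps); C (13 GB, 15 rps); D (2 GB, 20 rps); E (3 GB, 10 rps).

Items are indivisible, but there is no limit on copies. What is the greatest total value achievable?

480 rps

Best value-per-unit is D at 20/2, and filling with it alone uses memory 24×2=48. No mix of the others beats 24×20 = 480.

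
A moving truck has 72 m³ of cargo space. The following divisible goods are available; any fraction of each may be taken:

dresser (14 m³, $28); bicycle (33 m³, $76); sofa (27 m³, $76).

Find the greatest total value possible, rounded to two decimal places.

176.00

Take in order of value per unit:
- sofa (76/27 per unit): all 27 → value 76, running total 76.00
- bicycle (76/33 per unit): all 33 → value 76, running total 152.00
- dresser (28/14 per unit): 12 of 14 → value 12×28/14 = 24.0000, running total 176.00
Total 176.00.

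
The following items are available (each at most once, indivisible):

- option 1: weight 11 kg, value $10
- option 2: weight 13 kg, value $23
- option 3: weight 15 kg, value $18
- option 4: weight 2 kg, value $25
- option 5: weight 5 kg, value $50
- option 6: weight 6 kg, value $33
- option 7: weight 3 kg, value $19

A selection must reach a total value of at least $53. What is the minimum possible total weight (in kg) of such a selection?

Subsets with value ≥ 53, sorted by total weight:
- option 4+option 5: weight 7, value 75
- option 5+option 7: weight 8, value 69
Minimum weight: 7 kg.

7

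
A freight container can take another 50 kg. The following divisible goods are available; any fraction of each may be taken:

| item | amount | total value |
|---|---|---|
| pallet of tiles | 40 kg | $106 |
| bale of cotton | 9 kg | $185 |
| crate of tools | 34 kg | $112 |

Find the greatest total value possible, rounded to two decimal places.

Take in order of value per unit:
- bale of cotton (185/9 per unit): all 9 → value 185, running total 185.00
- crate of tools (112/34 per unit): all 34 → value 112, running total 297.00
- pallet of tiles (106/40 per unit): 7 of 40 → value 7×106/40 = 18.5500, running total 315.55
Total 315.55.

315.55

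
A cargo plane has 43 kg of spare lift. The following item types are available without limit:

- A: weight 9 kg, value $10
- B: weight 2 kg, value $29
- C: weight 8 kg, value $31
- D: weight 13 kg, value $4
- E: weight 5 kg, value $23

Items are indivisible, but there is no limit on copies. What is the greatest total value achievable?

Best value-per-unit is B at 29/2, and filling with it alone uses weight 21×2=42. No mix of the others beats 21×29 = 609.

$609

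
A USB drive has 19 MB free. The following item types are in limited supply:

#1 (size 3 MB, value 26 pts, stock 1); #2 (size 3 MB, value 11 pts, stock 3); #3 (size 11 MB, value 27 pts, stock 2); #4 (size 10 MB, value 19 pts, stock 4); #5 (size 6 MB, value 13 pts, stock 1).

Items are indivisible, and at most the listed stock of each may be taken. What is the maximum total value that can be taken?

Best selections within size 19 and stock limits:
- 1×#1 + 3×#2 + 1×#5: size 18, value 72
- 1×#1 + 2×#2 + 1×#4: size 19, value 67
- 1×#1 + 1×#2 + 1×#3: size 17, value 64
Best: 72 pts.

72 pts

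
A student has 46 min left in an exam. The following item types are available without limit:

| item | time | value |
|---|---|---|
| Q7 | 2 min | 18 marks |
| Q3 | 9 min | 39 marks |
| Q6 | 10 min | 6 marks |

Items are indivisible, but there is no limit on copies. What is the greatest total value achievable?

414 marks

Best value-per-unit is Q7 at 18/2, and filling with it alone uses time 23×2=46. No mix of the others beats 23×18 = 414.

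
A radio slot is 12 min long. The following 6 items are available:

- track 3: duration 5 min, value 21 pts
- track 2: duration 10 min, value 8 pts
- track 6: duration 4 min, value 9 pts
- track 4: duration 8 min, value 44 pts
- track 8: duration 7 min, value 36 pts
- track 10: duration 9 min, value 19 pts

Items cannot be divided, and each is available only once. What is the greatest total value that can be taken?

Check high-value combinations within 12 min:
- track 3+track 8: duration 5+7=12, value 21+36=57
- track 6+track 4: duration 4+8=12, value 9+44=53
- track 6+track 8: duration 4+7=11, value 9+36=45
- track 4: duration 8, value 44
Best: 57 pts.

57 pts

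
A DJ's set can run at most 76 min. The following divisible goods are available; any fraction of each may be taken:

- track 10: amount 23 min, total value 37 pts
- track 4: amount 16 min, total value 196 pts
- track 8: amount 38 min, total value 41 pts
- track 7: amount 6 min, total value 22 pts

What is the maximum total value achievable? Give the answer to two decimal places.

Take in order of value per unit:
- track 4 (196/16 per unit): all 16 → value 196, running total 196.00
- track 7 (22/6 per unit): all 6 → value 22, running total 218.00
- track 10 (37/23 per unit): all 23 → value 37, running total 255.00
- track 8 (41/38 per unit): 31 of 38 → value 31×41/38 = 33.4474, running total 288.45
Total 288.45.

288.45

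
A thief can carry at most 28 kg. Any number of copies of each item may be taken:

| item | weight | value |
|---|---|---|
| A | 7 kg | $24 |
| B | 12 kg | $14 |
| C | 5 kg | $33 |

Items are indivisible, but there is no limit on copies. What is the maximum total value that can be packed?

$165

Best value-per-unit is C at 33/5, and filling with it alone uses weight 5×5=25. No mix of the others beats 5×33 = 165.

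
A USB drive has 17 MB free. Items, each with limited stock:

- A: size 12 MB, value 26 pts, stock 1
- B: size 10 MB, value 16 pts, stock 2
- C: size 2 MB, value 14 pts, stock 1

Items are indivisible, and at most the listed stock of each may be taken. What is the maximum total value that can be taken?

40 pts

Top feasible selections:
- 1×A + 1×C: size 14, value 40
- 1×B + 1×C: size 12, value 30
- 1×A: size 12, value 26
- 1×B: size 10, value 16
Best: 40 pts.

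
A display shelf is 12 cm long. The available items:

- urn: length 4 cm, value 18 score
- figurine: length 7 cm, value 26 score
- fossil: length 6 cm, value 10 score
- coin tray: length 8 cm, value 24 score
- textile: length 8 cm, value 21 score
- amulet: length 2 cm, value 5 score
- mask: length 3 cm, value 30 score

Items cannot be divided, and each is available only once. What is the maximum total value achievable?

Check high-value combinations within 12 cm:
- figurine+amulet+mask: length 7+2+3=12, value 26+5+30=61
- figurine+mask: length 7+3=10, value 26+30=56
- coin tray+mask: length 8+3=11, value 24+30=54
- urn+amulet+mask: length 4+2+3=9, value 18+5+30=53
Best: 61 score.

61 score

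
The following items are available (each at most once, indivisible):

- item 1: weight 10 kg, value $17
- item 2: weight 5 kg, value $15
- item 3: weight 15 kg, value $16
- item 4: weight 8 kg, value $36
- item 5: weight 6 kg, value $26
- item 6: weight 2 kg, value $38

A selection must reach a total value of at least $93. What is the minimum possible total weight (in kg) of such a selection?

Subsets with value ≥ 93, sorted by total weight:
- item 4+item 5+item 6: weight 16, value 100
- item 2+item 4+item 5+item 6: weight 21, value 115
- item 1+item 2+item 5+item 6: weight 23, value 96
Minimum weight: 16 kg.

16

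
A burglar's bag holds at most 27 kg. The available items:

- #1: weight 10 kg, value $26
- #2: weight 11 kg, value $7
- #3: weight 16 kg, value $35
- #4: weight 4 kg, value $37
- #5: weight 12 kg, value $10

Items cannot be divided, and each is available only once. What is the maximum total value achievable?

Check high-value combinations within 27 kg:
- #1+#4+#5: weight 10+4+12=26, value 26+37+10=73
- #3+#4: weight 16+4=20, value 35+37=72
- #1+#2+#4: weight 10+11+4=25, value 26+7+37=70
- #1+#4: weight 10+4=14, value 26+37=63
- #1+#3: weight 10+16=26, value 26+35=61
Best: $73.

$73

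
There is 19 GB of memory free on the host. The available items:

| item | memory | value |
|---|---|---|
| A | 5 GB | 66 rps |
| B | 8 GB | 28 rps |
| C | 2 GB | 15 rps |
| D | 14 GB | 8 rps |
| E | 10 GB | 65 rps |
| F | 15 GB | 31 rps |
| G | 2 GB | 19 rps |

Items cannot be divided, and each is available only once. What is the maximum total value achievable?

This is a 0/1 knapsack; check combinations near the capacity.
- A+C+E+G: memory 5+2+10+2=19, value 66+15+65+19=165
- A+E+G: memory 5+10+2=17, value 66+65+19=150
- A+C+E: memory 5+2+10=17, value 66+15+65=146
- A+E: memory 5+10=15, value 66+65=131
Best: 165 rps.

165 rps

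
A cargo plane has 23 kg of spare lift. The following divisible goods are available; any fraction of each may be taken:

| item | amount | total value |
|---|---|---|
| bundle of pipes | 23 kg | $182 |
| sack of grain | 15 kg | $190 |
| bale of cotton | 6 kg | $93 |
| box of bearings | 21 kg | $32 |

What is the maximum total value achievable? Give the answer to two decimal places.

Take in order of value per unit:
- bale of cotton (93/6 per unit): all 6 → value 93, running total 93.00
- sack of grain (190/15 per unit): all 15 → value 190, running total 283.00
- bundle of pipes (182/23 per unit): 2 of 23 → value 2×182/23 = 15.8261, running total 298.83
Total 298.83.

298.83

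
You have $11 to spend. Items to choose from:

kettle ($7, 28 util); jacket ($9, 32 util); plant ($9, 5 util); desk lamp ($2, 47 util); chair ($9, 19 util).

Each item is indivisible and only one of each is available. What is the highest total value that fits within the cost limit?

Check high-value combinations within $11:
- jacket+desk lamp: cost 9+2=11, value 32+47=79
- kettle+desk lamp: cost 7+2=9, value 28+47=75
- desk lamp+chair: cost 2+9=11, value 47+19=66
Best: 79 util.

79 util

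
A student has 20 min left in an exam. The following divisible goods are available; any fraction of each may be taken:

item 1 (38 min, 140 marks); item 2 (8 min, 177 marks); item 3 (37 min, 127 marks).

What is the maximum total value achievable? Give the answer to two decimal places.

221.21

Take in order of value per unit:
- item 2 (177/8 per unit): all 8 → value 177, running total 177.00
- item 1 (140/38 per unit): 12 of 38 → value 12×140/38 = 44.2105, running total 221.21
Total 221.21.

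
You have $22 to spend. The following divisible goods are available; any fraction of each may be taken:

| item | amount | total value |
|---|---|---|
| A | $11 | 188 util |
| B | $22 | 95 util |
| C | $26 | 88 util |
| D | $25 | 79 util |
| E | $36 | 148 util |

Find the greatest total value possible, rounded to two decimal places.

235.50

Take in order of value per unit:
- A (188/11 per unit): all 11 → value 188, running total 188.00
- B (95/22 per unit): 11 of 22 → value 11×95/22 = 47.5000, running total 235.50
Total 235.50.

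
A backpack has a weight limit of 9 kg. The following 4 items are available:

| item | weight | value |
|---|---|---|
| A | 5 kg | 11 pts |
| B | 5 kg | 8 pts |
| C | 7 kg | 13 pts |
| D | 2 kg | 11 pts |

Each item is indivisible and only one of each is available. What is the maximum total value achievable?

24 pts

Check high-value combinations within 9 kg:
- C+D: weight 7+2=9, value 13+11=24
- A+D: weight 5+2=7, value 11+11=22
- B+D: weight 5+2=7, value 8+11=19
- C: weight 7, value 13
Best: 24 pts.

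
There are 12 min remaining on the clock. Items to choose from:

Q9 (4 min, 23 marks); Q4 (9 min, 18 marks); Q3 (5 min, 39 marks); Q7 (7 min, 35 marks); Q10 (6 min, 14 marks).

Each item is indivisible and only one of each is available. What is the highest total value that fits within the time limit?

Check high-value combinations within 12 min:
- Q3+Q7: time 5+7=12, value 39+35=74
- Q9+Q3: time 4+5=9, value 23+39=62
- Q9+Q7: time 4+7=11, value 23+35=58
- Q3+Q10: time 5+6=11, value 39+14=53
- Q3: time 5, value 39
Best: 74 marks.

74 marks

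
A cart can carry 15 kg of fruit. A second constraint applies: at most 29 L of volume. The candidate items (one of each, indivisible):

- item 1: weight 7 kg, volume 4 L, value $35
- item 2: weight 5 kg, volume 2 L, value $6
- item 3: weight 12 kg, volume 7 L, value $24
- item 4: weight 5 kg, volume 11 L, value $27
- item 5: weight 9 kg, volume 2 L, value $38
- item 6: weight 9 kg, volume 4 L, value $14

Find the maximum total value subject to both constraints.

Feasible sets respecting both limits:
- item 4+item 5: weight 14, volume 13, value 65
- item 1+item 4: weight 12, volume 15, value 62
- item 2+item 5: weight 14, volume 4, value 44
- item 1+item 2: weight 12, volume 6, value 41
Best: $65.

$65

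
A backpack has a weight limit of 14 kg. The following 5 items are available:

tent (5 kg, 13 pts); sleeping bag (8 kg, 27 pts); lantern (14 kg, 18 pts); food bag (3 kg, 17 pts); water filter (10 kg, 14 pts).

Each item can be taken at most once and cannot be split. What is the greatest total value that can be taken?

44 pts

Check high-value combinations within 14 kg:
- sleeping bag+food bag: weight 8+3=11, value 27+17=44
- tent+sleeping bag: weight 5+8=13, value 13+27=40
- food bag+water filter: weight 3+10=13, value 17+14=31
- tent+food bag: weight 5+3=8, value 13+17=30
- sleeping bag: weight 8, value 27
Best: 44 pts.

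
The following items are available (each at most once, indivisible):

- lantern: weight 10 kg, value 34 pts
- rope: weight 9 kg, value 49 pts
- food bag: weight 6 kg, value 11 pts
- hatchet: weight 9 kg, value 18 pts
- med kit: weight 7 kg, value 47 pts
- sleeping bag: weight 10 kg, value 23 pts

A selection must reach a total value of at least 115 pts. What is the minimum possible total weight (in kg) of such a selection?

Subsets with value ≥ 115, sorted by total weight:
- lantern+rope+med kit: weight 26, value 130
- rope+med kit+sleeping bag: weight 26, value 119
Minimum weight: 26 kg.

26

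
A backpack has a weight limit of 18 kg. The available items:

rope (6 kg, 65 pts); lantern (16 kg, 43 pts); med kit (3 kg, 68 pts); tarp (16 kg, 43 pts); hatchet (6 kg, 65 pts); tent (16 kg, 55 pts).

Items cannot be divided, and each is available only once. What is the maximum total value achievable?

198 pts

Check high-value combinations within 18 kg:
- rope+med kit+hatchet: weight 6+3+6=15, value 65+68+65=198
- rope+med kit: weight 6+3=9, value 65+68=133
- med kit+hatchet: weight 3+6=9, value 68+65=133
- rope+hatchet: weight 6+6=12, value 65+65=130
Best: 198 pts.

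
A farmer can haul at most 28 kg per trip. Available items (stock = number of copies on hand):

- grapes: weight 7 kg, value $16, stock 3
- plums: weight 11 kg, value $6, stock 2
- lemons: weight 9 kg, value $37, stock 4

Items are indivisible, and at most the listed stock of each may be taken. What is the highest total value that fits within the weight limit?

Top feasible selections:
- 3×lemons: weight 27, value 111
- 1×grapes + 2×lemons: weight 25, value 90
Best: $111.

$111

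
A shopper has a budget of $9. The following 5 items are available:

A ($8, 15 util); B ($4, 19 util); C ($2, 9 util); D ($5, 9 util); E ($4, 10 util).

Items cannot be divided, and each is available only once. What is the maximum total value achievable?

Check high-value combinations within $9:
- B+E: cost 4+4=8, value 19+10=29
- B+C: cost 4+2=6, value 19+9=28
- B+D: cost 4+5=9, value 19+9=28
Best: 29 util.

29 util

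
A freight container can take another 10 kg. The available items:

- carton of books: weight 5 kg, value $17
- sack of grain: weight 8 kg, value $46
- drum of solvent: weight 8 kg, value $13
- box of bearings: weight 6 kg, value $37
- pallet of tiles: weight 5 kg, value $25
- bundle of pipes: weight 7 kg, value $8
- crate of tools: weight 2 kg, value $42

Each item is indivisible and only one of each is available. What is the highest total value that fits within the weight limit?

Check high-value combinations within 10 kg:
- sack of grain+crate of tools: weight 8+2=10, value 46+42=88
- box of bearings+crate of tools: weight 6+2=8, value 37+42=79
- pallet of tiles+crate of tools: weight 5+2=7, value 25+42=67
Best: $88.

$88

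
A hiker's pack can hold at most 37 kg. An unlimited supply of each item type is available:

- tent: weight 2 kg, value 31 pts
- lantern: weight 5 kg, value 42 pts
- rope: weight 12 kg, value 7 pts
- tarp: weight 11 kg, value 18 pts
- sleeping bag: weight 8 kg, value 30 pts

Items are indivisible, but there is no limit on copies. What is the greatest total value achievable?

558 pts

Best value-per-unit is tent at 31/2, and filling with it alone uses weight 18×2=36. No mix of the others beats 18×31 = 558.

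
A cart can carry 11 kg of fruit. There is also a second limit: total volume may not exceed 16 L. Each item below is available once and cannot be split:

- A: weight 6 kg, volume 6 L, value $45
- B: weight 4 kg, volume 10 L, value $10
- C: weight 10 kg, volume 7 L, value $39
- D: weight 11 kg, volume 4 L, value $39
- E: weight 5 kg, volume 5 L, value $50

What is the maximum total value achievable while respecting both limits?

$95

Feasible sets respecting both limits:
- A+E: weight 11, volume 11, value 95
- B+E: weight 9, volume 15, value 60
- A+B: weight 10, volume 16, value 55
Best: $95.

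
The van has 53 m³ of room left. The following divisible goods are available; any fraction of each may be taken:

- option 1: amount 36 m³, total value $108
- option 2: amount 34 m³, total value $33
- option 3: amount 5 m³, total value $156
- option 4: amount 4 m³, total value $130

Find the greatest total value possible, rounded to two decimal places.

401.76

Take in order of value per unit:
- option 4 (130/4 per unit): all 4 → value 130, running total 130.00
- option 3 (156/5 per unit): all 5 → value 156, running total 286.00
- option 1 (108/36 per unit): all 36 → value 108, running total 394.00
- option 2 (33/34 per unit): 8 of 34 → value 8×33/34 = 7.7647, running total 401.76
Total 401.76.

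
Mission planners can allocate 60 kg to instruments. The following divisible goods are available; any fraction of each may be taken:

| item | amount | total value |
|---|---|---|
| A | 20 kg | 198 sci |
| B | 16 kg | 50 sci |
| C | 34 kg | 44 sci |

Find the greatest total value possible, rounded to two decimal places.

279.06

Take in order of value per unit:
- A (198/20 per unit): all 20 → value 198, running total 198.00
- B (50/16 per unit): all 16 → value 50, running total 248.00
- C (44/34 per unit): 24 of 34 → value 24×44/34 = 31.0588, running total 279.06
Total 279.06.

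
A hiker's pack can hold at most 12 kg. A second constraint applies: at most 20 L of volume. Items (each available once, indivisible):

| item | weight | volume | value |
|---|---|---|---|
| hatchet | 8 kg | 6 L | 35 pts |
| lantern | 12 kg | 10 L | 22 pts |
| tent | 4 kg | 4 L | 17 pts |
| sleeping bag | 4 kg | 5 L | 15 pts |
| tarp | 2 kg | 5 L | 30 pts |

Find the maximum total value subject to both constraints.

65 pts

Feasible sets respecting both limits:
- hatchet+tarp: weight 10, volume 11, value 65
- tent+sleeping bag+tarp: weight 10, volume 14, value 62
- hatchet+tent: weight 12, volume 10, value 52
- hatchet+sleeping bag: weight 12, volume 11, value 50
Best: 65 pts.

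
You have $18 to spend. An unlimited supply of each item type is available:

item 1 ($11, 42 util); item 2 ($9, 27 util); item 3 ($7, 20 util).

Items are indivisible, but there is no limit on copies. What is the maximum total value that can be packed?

62 util

Best value-per-unit is item 1 at 42/11; filling with it alone gives 1×42 = 42.
Optimal mix: 1×item 1 + 1×item 3 → cost 18, value 62.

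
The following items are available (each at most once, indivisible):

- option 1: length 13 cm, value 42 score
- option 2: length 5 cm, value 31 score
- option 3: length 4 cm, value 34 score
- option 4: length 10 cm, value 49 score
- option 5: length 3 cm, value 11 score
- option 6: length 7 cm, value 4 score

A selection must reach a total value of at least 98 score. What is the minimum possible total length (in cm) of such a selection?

Subsets with value ≥ 98, sorted by total length:
- option 2+option 3+option 4: length 19, value 114
- option 2+option 3+option 4+option 5: length 22, value 125
- option 1+option 2+option 3: length 22, value 107
- option 3+option 4+option 5+option 6: length 24, value 98
Minimum length: 19 cm.

19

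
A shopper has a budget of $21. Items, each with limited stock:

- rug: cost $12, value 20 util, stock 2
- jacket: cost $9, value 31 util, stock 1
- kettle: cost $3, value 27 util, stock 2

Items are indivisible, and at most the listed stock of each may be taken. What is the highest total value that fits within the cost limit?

Best selections within cost 21 and stock limits:
- 1×jacket + 2×kettle: cost 15, value 85
- 1×rug + 2×kettle: cost 18, value 74
- 1×jacket + 1×kettle: cost 12, value 58
Best: 85 util.

85 util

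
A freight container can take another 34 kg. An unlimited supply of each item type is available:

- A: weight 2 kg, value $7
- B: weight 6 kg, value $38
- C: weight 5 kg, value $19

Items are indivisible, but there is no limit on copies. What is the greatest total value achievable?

$204

Best value-per-unit is B at 38/6; filling with it alone gives 5×38 = 190.
Optimal mix: 2×A + 5×B → weight 34, value 204.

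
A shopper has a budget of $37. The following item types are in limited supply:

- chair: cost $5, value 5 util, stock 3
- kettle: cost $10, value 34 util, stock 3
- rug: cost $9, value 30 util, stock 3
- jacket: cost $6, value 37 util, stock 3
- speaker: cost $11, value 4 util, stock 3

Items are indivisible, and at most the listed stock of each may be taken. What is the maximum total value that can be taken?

Top feasible selections:
- 1×kettle + 1×rug + 3×jacket: cost 37, value 175
- 2×rug + 3×jacket: cost 36, value 171
- 2×chair + 1×rug + 3×jacket: cost 37, value 151
- 1×chair + 1×kettle + 3×jacket: cost 33, value 150
Best: 175 util.

175 util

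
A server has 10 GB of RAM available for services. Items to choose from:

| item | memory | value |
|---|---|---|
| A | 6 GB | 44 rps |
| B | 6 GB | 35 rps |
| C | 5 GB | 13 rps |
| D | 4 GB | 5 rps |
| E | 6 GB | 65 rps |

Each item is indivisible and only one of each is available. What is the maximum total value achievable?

Check high-value combinations within 10 GB:
- D+E: memory 4+6=10, value 5+65=70
- E: memory 6, value 65
- A+D: memory 6+4=10, value 44+5=49
Best: 70 rps.

70 rps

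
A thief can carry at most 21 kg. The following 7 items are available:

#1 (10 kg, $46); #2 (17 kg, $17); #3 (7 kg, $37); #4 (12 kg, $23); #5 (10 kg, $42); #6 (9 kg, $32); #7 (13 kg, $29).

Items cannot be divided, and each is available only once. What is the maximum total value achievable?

$88

Check high-value combinations within 21 kg:
- #1+#5: weight 10+10=20, value 46+42=88
- #1+#3: weight 10+7=17, value 46+37=83
- #3+#5: weight 7+10=17, value 37+42=79
Best: $88.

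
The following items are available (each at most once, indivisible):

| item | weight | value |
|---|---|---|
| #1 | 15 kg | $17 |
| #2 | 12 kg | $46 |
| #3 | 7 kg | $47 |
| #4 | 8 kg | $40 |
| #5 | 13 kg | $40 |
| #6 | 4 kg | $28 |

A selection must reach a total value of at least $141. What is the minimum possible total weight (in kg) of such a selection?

Subsets with value ≥ 141, sorted by total weight:
- #2+#3+#4+#6: weight 31, value 161
- #3+#4+#5+#6: weight 32, value 155
Minimum weight: 31 kg.

31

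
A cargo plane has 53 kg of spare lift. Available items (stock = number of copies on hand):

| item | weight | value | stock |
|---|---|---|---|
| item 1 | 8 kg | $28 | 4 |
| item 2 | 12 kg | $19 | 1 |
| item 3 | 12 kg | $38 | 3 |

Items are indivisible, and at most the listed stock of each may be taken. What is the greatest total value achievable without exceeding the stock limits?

Best selections within weight 53 and stock limits:
- 2×item 1 + 3×item 3: weight 52, value 170
- 3×item 1 + 2×item 3: weight 48, value 160
Best: $170.

$170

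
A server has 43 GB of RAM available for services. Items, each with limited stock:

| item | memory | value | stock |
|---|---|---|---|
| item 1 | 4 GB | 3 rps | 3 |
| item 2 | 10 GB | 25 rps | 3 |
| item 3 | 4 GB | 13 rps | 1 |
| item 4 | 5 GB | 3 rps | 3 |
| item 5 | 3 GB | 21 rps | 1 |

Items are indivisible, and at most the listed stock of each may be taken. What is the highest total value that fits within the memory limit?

Best selections within memory 43 and stock limits:
- 1×item 1 + 3×item 2 + 1×item 3 + 1×item 5: memory 41, value 112
- 3×item 2 + 1×item 3 + 1×item 4 + 1×item 5: memory 42, value 112
- 3×item 2 + 1×item 3 + 1×item 5: memory 37, value 109
Best: 112 rps.

112 rps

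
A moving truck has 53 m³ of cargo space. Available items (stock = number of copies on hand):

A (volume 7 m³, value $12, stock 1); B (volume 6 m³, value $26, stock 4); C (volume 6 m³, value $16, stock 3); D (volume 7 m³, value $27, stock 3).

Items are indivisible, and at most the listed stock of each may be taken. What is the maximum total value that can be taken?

Best selections within volume 53 and stock limits:
- 4×B + 1×C + 3×D: volume 51, value 201
- 1×A + 4×B + 3×D: volume 52, value 197
- 3×B + 2×C + 3×D: volume 51, value 191
- 4×B + 2×C + 2×D: volume 50, value 190
Best: $201.

$201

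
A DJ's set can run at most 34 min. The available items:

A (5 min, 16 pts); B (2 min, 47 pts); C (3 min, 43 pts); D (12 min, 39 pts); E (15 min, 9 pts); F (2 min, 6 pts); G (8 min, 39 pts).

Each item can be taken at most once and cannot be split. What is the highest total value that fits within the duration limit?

This is a 0/1 knapsack; check combinations near the capacity.
- A+B+C+D+F+G: duration 5+2+3+12+2+8=32, value 16+47+43+39+6+39=190
- A+B+C+D+G: duration 5+2+3+12+8=30, value 16+47+43+39+39=184
- B+C+D+F+G: duration 2+3+12+2+8=27, value 47+43+39+6+39=174
Best: 190 pts.

190 pts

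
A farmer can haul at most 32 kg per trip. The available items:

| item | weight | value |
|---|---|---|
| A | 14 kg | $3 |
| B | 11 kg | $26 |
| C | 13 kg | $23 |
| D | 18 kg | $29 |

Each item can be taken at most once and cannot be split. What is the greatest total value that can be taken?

Check high-value combinations within 32 kg:
- B+D: weight 11+18=29, value 26+29=55
- C+D: weight 13+18=31, value 23+29=52
- B+C: weight 11+13=24, value 26+23=49
- A+D: weight 14+18=32, value 3+29=32
- D: weight 18, value 29
Best: $55.

$55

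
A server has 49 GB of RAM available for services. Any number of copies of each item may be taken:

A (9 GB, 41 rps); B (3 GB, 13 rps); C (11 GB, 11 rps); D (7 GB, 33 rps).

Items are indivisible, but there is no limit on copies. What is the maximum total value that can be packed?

Best value-per-unit is D at 33/7, and filling with it alone uses memory 7×7=49. No mix of the others beats 7×33 = 231.

231 rps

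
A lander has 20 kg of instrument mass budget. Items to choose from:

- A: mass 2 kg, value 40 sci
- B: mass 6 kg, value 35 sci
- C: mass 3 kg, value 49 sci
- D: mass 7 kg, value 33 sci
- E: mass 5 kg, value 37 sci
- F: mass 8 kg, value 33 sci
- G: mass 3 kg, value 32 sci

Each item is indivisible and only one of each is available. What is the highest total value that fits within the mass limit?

193 sci

This is a 0/1 knapsack; check combinations near the capacity.
- A+B+C+E+G: mass 2+6+3+5+3=19, value 40+35+49+37+32=193
- A+C+D+E+G: mass 2+3+7+5+3=20, value 40+49+33+37+32=191
- A+B+C+E: mass 2+6+3+5=16, value 40+35+49+37=161
Best: 193 sci.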